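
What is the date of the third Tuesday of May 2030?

May 1, 2030 is a Wednesday.
The first Tuesday is therefore May 7 (6 days later).
The third Tuesday is 7 + 2×7 = May 21.

May 21, 2030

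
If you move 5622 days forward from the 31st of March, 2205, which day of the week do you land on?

First find the weekday of Mar 31, 2205. Doomsday rule: the anchor day for the 2200s is Friday. For year 05: 5÷12 = 0 r 5, and 5÷4 = 1, so 0+5+1 = 6.
Friday + 6 ≡ Thursday — that's 2205's doomsday.
In March the doomsday date is Mar 14.
Mar 31 is 17 days after Mar 14; 17 mod 7 = 3, so Thursday + 3 = Sunday.
5622 mod 7 = 1, so 5622 days after a Sunday is Sunday + 1 = Monday.

Monday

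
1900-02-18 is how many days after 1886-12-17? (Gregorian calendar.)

4811

Dec 17, 1886 → Dec 17, 1887: 365 days.
Dec 17, 1887 → Dec 17, 1888: 366 days (Feb 29, 1888 is in that span).
Dec 17, 1888 → Dec 17, 1889: 365 days.
Dec 17, 1889 → Dec 17, 1890: 365 days.
Dec 17, 1890 → Dec 17, 1891: 365 days.
Dec 17, 1891 → Dec 17, 1892: 366 days (Feb 29, 1892 is in that span).
Dec 17, 1892 → Dec 17, 1893: 365 days.
Dec 17, 1893 → Dec 17, 1894: 365 days.
Dec 17, 1894 → Dec 17, 1895: 365 days.
Dec 17, 1895 → Dec 17, 1896: 366 days (Feb 29, 1896 is in that span).
Dec 17, 1896 → Dec 17, 1897: 365 days.
Dec 17, 1897 → Dec 17, 1898: 365 days.
Dec 17, 1898 → Dec 17, 1899: 365 days.
Dec 17, 1899 → Jan 17, 1900: 31 days (December has 31).
Jan 17, 1900 → Feb 17, 1900: 31 days (January has 31).
Feb 17, 1900 → Feb 18, 1900: 1 days.
Total: 4811 days.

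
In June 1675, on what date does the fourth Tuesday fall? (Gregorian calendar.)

June 1, 1675 is a Saturday.
The first Tuesday is therefore June 4 (3 days later).
The fourth Tuesday is 4 + 3×7 = June 25.

June 25, 1675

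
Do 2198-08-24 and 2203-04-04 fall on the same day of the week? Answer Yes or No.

No

From Aug 24, 2198 to Apr 4, 2203 is 1683 days.
1683 mod 7 = 3, so they are different weekdays.
(Aug 24, 2198 is a Friday; Apr 4, 2203 is a Monday.)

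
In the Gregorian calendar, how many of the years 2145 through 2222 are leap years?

18

Multiples of 4 in [2145,2222]: 19.
Of those, multiples of 100: 1 (not leap unless ÷400).
Multiples of 400: 0.
Leap years = 19 − 1 + 0 = 18.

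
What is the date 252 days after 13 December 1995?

Dec has 31 days: +19 → Jan 1, 1996 (233 left).
Jan has 31 days: +31 → Feb 1, 1996 (202 left).
Feb has 29 days: +29 → Mar 1, 1996 (173 left).
Mar has 31 days: +31 → Apr 1, 1996 (142 left).
Apr has 30 days: +30 → May 1, 1996 (112 left).
May has 31 days: +31 → Jun 1, 1996 (81 left).
Jun has 30 days: +30 → Jul 1, 1996 (51 left).
Jul has 31 days: +31 → Aug 1, 1996 (20 left).
+20 → Aug 21, 1996.

August 21, 1996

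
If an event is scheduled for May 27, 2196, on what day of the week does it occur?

Friday

January 1, 2196 is a Friday.
Jan 1, 2196 → Feb 1, 2196: 31 days (January has 31).
Feb 1, 2196 → Mar 1, 2196: 29 days (February has 29).
Mar 1, 2196 → Apr 1, 2196: 31 days (March has 31).
Apr 1, 2196 → May 1, 2196: 30 days (April has 30).
May 1, 2196 → May 27, 2196: 26 days.
Total: 147 days.
147 mod 7 = 0, so Friday + 0 = Friday.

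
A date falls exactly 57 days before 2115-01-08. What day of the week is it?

Jan 8, 2115 is a Tuesday.
57 mod 7 = 1, so 57 days before a Tuesday is Tuesday − 1 = Monday.

Monday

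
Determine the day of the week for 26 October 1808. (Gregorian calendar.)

Wednesday

Doomsday rule: the anchor day for the 1800s is Friday. For year 08: 8÷12 = 0 r 8, and 8÷4 = 2, so 0+8+2 = 10.
Friday + 10 ≡ Monday — that's 1808's doomsday.
In October the doomsday date is Oct 10.
Oct 26 is 16 days after Oct 10; 16 mod 7 = 2, so Monday + 2 = Wednesday.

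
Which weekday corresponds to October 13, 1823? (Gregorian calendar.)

Doomsday rule: the anchor day for the 1800s is Friday. For year 23: 23÷12 = 1 r 11, and 11÷4 = 2, so 1+11+2 = 14.
Friday + 14 ≡ Friday — that's 1823's doomsday.
In October the doomsday date is Oct 10.
Oct 13 is 3 days after Oct 10; 3 mod 7 = 3, so Friday + 3 = Monday.

Monday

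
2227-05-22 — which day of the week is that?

Tuesday

Doomsday rule: the anchor day for the 2200s is Friday. For year 27: 27÷12 = 2 r 3, and 3÷4 = 0, so 2+3+0 = 5.
Friday + 5 ≡ Wednesday — that's 2227's doomsday.
In May the doomsday date is May 9.
May 22 is 13 days after May 9; 13 mod 7 = 6, so Wednesday + 6 = Tuesday.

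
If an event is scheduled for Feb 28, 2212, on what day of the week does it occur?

Friday

Doomsday rule: the anchor day for the 2200s is Friday. For year 12: 12÷12 = 1 r 0, and 0÷4 = 0, so 1+0+0 = 1.
Friday + 1 ≡ Saturday — that's 2212's doomsday.
In February the doomsday date is Feb 29 (2212 is a leap year (divisible by 4)).
Feb 28 is 1 day before Feb 29; 1 mod 7 = 1, so Saturday − 1 = Friday.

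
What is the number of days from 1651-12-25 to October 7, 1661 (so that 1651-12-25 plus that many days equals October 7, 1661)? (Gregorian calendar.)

3574

Dec 25, 1651 → Dec 25, 1652: 366 days (Feb 29, 1652 is in that span).
Dec 25, 1652 → Dec 25, 1653: 365 days.
Dec 25, 1653 → Dec 25, 1654: 365 days.
Dec 25, 1654 → Dec 25, 1655: 365 days.
Dec 25, 1655 → Dec 25, 1656: 366 days (Feb 29, 1656 is in that span).
Dec 25, 1656 → Dec 25, 1657: 365 days.
Dec 25, 1657 → Dec 25, 1658: 365 days.
Dec 25, 1658 → Dec 25, 1659: 365 days.
Dec 25, 1659 → Dec 25, 1660: 366 days (Feb 29, 1660 is in that span).
Dec 25, 1660 → Jan 25, 1661: 31 days (December has 31).
Jan 25, 1661 → Feb 25, 1661: 31 days (January has 31).
Feb 25, 1661 → Mar 25, 1661: 28 days (February has 28).
Mar 25, 1661 → Apr 25, 1661: 31 days (March has 31).
Apr 25, 1661 → May 25, 1661: 30 days (April has 30).
May 25, 1661 → Jun 25, 1661: 31 days (May has 31).
Jun 25, 1661 → Jul 25, 1661: 30 days (June has 30).
Jul 25, 1661 → Aug 25, 1661: 31 days (July has 31).
Aug 25, 1661 → Sep 25, 1661: 31 days (August has 31).
Sep 25, 1661 → Oct 7, 1661: 12 days.
Total: 3574 days.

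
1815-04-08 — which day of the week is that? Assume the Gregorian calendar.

Doomsday rule: the anchor day for the 1800s is Friday. For year 15: 15÷12 = 1 r 3, and 3÷4 = 0, so 1+3+0 = 4.
Friday + 4 ≡ Tuesday — that's 1815's doomsday.
In April the doomsday date is Apr 4.
Apr 8 is 4 days after Apr 4; 4 mod 7 = 4, so Tuesday + 4 = Saturday.

Saturday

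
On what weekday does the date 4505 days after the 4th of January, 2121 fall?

Jan 4, 2121 is a Saturday.
4505 mod 7 = 4, so 4505 days after a Saturday is Saturday + 4 = Wednesday.

Wednesday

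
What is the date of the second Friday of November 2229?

November 1, 2229 is a Sunday.
The first Friday is therefore November 6 (5 days later).
The second Friday is 6 + 1×7 = November 13.

November 13, 2229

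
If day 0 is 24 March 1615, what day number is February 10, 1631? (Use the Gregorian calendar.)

Mar 24, 1615 → Mar 24, 1616: 366 days (Feb 29, 1616 is in that span).
Mar 24, 1616 → Mar 24, 1617: 365 days.
Mar 24, 1617 → Mar 24, 1618: 365 days.
Mar 24, 1618 → Mar 24, 1619: 365 days.
Mar 24, 1619 → Mar 24, 1620: 366 days (Feb 29, 1620 is in that span).
Mar 24, 1620 → Mar 24, 1621: 365 days.
Mar 24, 1621 → Mar 24, 1622: 365 days.
Mar 24, 1622 → Mar 24, 1623: 365 days.
Mar 24, 1623 → Mar 24, 1624: 366 days (Feb 29, 1624 is in that span).
Mar 24, 1624 → Mar 24, 1625: 365 days.
Mar 24, 1625 → Mar 24, 1626: 365 days.
Mar 24, 1626 → Mar 24, 1627: 365 days.
Mar 24, 1627 → Mar 24, 1628: 366 days (Feb 29, 1628 is in that span).
Mar 24, 1628 → Mar 24, 1629: 365 days.
Mar 24, 1629 → Mar 24, 1630: 365 days.
Mar 24, 1630 → Apr 24, 1630: 31 days (March has 31).
Apr 24, 1630 → May 24, 1630: 30 days (April has 30).
May 24, 1630 → Jun 24, 1630: 31 days (May has 31).
Jun 24, 1630 → Jul 24, 1630: 30 days (June has 30).
Jul 24, 1630 → Aug 24, 1630: 31 days (July has 31).
Aug 24, 1630 → Sep 24, 1630: 31 days (August has 31).
Sep 24, 1630 → Oct 24, 1630: 30 days (September has 30).
Oct 24, 1630 → Nov 24, 1630: 31 days (October has 31).
Nov 24, 1630 → Dec 24, 1630: 30 days (November has 30).
Dec 24, 1630 → Jan 24, 1631: 31 days (December has 31).
Jan 24, 1631 → Feb 10, 1631: 17 days.
Total: 5802 days.

5802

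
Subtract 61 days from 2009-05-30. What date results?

March 30, 2009

−30 → Apr 30, 2009 (end of Apr, 30 days; 31 left).
−30 → Mar 31, 2009 (end of Mar, 31 days; 1 left).
−1 → Mar 30, 2009.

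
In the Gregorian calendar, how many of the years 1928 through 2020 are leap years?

24

Multiples of 4 in [1928,2020]: 24.
Of those, multiples of 100: 1 (not leap unless ÷400).
Multiples of 400: 1.
Leap years = 24 − 1 + 1 = 24.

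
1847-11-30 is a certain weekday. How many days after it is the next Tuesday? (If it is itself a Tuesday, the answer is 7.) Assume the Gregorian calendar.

Nov 30, 1847 is a Tuesday.
From Tuesday to the next Tuesday is 7 days.

7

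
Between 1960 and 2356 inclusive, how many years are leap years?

Multiples of 4 in [1960,2356]: 100.
Of those, multiples of 100: 4 (not leap unless ÷400).
Multiples of 400: 1.
Leap years = 100 − 4 + 1 = 97.

97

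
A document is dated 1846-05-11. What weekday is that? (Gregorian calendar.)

Monday

Doomsday rule: the anchor day for the 1800s is Friday. For year 46: 46÷12 = 3 r 10, and 10÷4 = 2, so 3+10+2 = 15.
Friday + 15 ≡ Saturday — that's 1846's doomsday.
In May the doomsday date is May 9.
May 11 is 2 days after May 9; 2 mod 7 = 2, so Saturday + 2 = Monday.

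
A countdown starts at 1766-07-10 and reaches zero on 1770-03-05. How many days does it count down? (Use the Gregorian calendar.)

1334

Jul 10, 1766 → Jul 10, 1767: 365 days.
Jul 10, 1767 → Jul 10, 1768: 366 days (Feb 29, 1768 is in that span).
Jul 10, 1768 → Jul 10, 1769: 365 days.
Jul 10, 1769 → Aug 10, 1769: 31 days (July has 31).
Aug 10, 1769 → Sep 10, 1769: 31 days (August has 31).
Sep 10, 1769 → Oct 10, 1769: 30 days (September has 30).
Oct 10, 1769 → Nov 10, 1769: 31 days (October has 31).
Nov 10, 1769 → Dec 10, 1769: 30 days (November has 30).
Dec 10, 1769 → Jan 10, 1770: 31 days (December has 31).
Jan 10, 1770 → Feb 10, 1770: 31 days (January has 31).
Feb 10, 1770 → Mar 5, 1770: 23 days.
Total: 1334 days.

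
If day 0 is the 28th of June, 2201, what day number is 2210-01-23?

Jun 28, 2201 → Jun 28, 2202: 365 days.
Jun 28, 2202 → Jun 28, 2203: 365 days.
Jun 28, 2203 → Jun 28, 2204: 366 days (Feb 29, 2204 is in that span).
Jun 28, 2204 → Jun 28, 2205: 365 days.
Jun 28, 2205 → Jun 28, 2206: 365 days.
Jun 28, 2206 → Jun 28, 2207: 365 days.
Jun 28, 2207 → Jun 28, 2208: 366 days (Feb 29, 2208 is in that span).
Jun 28, 2208 → Jun 28, 2209: 365 days.
Jun 28, 2209 → Jul 28, 2209: 30 days (June has 30).
Jul 28, 2209 → Aug 28, 2209: 31 days (July has 31).
Aug 28, 2209 → Sep 28, 2209: 31 days (August has 31).
Sep 28, 2209 → Oct 28, 2209: 30 days (September has 30).
Oct 28, 2209 → Nov 28, 2209: 31 days (October has 31).
Nov 28, 2209 → Dec 28, 2209: 30 days (November has 30).
Dec 28, 2209 → Jan 23, 2210: 26 days.
Total: 3131 days.

3131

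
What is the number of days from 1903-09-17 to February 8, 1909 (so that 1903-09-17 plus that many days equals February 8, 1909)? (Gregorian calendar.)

Sep 17, 1903 → Sep 17, 1904: 366 days (Feb 29, 1904 is in that span).
Sep 17, 1904 → Sep 17, 1905: 365 days.
Sep 17, 1905 → Sep 17, 1906: 365 days.
Sep 17, 1906 → Sep 17, 1907: 365 days.
Sep 17, 1907 → Sep 17, 1908: 366 days (Feb 29, 1908 is in that span).
Sep 17, 1908 → Oct 17, 1908: 30 days (September has 30).
Oct 17, 1908 → Nov 17, 1908: 31 days (October has 31).
Nov 17, 1908 → Dec 17, 1908: 30 days (November has 30).
Dec 17, 1908 → Jan 17, 1909: 31 days (December has 31).
Jan 17, 1909 → Feb 8, 1909: 22 days.
Total: 1971 days.

1971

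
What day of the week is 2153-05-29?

Tuesday

Doomsday rule: the anchor day for the 2100s is Sunday. For year 53: 53÷12 = 4 r 5, and 5÷4 = 1, so 4+5+1 = 10.
Sunday + 10 ≡ Wednesday — that's 2153's doomsday.
In May the doomsday date is May 9.
May 29 is 20 days after May 9; 20 mod 7 = 6, so Wednesday + 6 = Tuesday.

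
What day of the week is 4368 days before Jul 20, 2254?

Thursday

First find the weekday of Jul 20, 2254. Doomsday rule: the anchor day for the 2200s is Friday. For year 54: 54÷12 = 4 r 6, and 6÷4 = 1, so 4+6+1 = 11.
Friday + 11 ≡ Tuesday — that's 2254's doomsday.
In July the doomsday date is Jul 11.
Jul 20 is 9 days after Jul 11; 9 mod 7 = 2, so Tuesday + 2 = Thursday.
4368 mod 7 = 0, so 4368 days before a Thursday is Thursday − 0 = Thursday.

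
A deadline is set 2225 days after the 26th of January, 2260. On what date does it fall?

+366 (one year; includes Feb 29, 2260) → Jan 26, 2261 (1859 left).
+365 (one year) → Jan 26, 2262 (1494 left).
+365 (one year) → Jan 26, 2263 (1129 left).
+365 (one year) → Jan 26, 2264 (764 left).
+366 (one year; includes Feb 29, 2264) → Jan 26, 2265 (398 left).
Jan has 31 days: +6 → Feb 1, 2265 (392 left).
Feb has 28 days: +28 → Mar 1, 2265 (364 left).
Mar has 31 days: +31 → Apr 1, 2265 (333 left).
Apr has 30 days: +30 → May 1, 2265 (303 left).
May has 31 days: +31 → Jun 1, 2265 (272 left).
Jun has 30 days: +30 → Jul 1, 2265 (242 left).
Jul has 31 days: +31 → Aug 1, 2265 (211 left).
Aug has 31 days: +31 → Sep 1, 2265 (180 left).
Sep has 30 days: +30 → Oct 1, 2265 (150 left).
Oct has 31 days: +31 → Nov 1, 2265 (119 left).
Nov has 30 days: +30 → Dec 1, 2265 (89 left).
Dec has 31 days: +31 → Jan 1, 2266 (58 left).
Jan has 31 days: +31 → Feb 1, 2266 (27 left).
+27 → Feb 28, 2266.

February 28, 2266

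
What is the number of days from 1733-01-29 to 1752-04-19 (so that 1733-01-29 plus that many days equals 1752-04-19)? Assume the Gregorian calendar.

Jan 29, 1733 → Jan 29, 1734: 365 days.
Jan 29, 1734 → Jan 29, 1735: 365 days.
Jan 29, 1735 → Jan 29, 1736: 365 days.
Jan 29, 1736 → Jan 29, 1737: 366 days (Feb 29, 1736 is in that span).
Jan 29, 1737 → Jan 29, 1738: 365 days.
Jan 29, 1738 → Jan 29, 1739: 365 days.
Jan 29, 1739 → Jan 29, 1740: 365 days.
Jan 29, 1740 → Jan 29, 1741: 366 days (Feb 29, 1740 is in that span).
Jan 29, 1741 → Jan 29, 1742: 365 days.
Jan 29, 1742 → Jan 29, 1743: 365 days.
Jan 29, 1743 → Jan 29, 1744: 365 days.
Jan 29, 1744 → Jan 29, 1745: 366 days (Feb 29, 1744 is in that span).
Jan 29, 1745 → Jan 29, 1746: 365 days.
Jan 29, 1746 → Jan 29, 1747: 365 days.
Jan 29, 1747 → Jan 29, 1748: 365 days.
Jan 29, 1748 → Jan 29, 1749: 366 days (Feb 29, 1748 is in that span).
Jan 29, 1749 → Jan 29, 1750: 365 days.
Jan 29, 1750 → Jan 29, 1751: 365 days.
Jan 29, 1751 → Jan 29, 1752: 365 days.
Jan 29, 1752 → Feb 29, 1752: 31 days (January has 31).
Feb 29, 1752 → Mar 29, 1752: 29 days (February has 29).
Mar 29, 1752 → Apr 19, 1752: 21 days.
Total: 7020 days.

7020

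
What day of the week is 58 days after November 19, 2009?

Saturday

First find the weekday of Nov 19, 2009. Doomsday rule: the anchor day for the 2000s is Tuesday. For year 09: 9÷12 = 0 r 9, and 9÷4 = 2, so 0+9+2 = 11.
Tuesday + 11 ≡ Saturday — that's 2009's doomsday.
In November the doomsday date is Nov 7.
Nov 19 is 12 days after Nov 7; 12 mod 7 = 5, so Saturday + 5 = Thursday.
58 mod 7 = 2, so 58 days after a Thursday is Thursday + 2 = Saturday.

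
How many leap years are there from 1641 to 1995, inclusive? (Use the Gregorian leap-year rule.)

Multiples of 4 in [1641,1995]: 88.
Of those, multiples of 100: 3 (not leap unless ÷400).
Multiples of 400: 0.
Leap years = 88 − 3 + 0 = 85.

85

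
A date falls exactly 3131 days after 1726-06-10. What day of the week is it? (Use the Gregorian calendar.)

First find the weekday of Jun 10, 1726. Doomsday rule: the anchor day for the 1700s is Sunday. For year 26: 26÷12 = 2 r 2, and 2÷4 = 0, so 2+2+0 = 4.
Sunday + 4 ≡ Thursday — that's 1726's doomsday.
In June the doomsday date is Jun 6.
Jun 10 is 4 days after Jun 6; 4 mod 7 = 4, so Thursday + 4 = Monday.
3131 mod 7 = 2, so 3131 days after a Monday is Monday + 2 = Wednesday.

Wednesday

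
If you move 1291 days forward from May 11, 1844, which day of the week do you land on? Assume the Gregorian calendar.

Tuesday

May 11, 1844 is a Saturday.
1291 mod 7 = 3, so 1291 days after a Saturday is Saturday + 3 = Tuesday.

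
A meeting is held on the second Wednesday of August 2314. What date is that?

August 1, 2314 is a Saturday.
The first Wednesday is therefore August 5 (4 days later).
The second Wednesday is 5 + 1×7 = August 12.

August 12, 2314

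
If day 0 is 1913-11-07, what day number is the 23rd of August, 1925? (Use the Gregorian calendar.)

4307

Nov 7, 1913 → Nov 7, 1914: 365 days.
Nov 7, 1914 → Nov 7, 1915: 365 days.
Nov 7, 1915 → Nov 7, 1916: 366 days (Feb 29, 1916 is in that span).
Nov 7, 1916 → Nov 7, 1917: 365 days.
Nov 7, 1917 → Nov 7, 1918: 365 days.
Nov 7, 1918 → Nov 7, 1919: 365 days.
Nov 7, 1919 → Nov 7, 1920: 366 days (Feb 29, 1920 is in that span).
Nov 7, 1920 → Nov 7, 1921: 365 days.
Nov 7, 1921 → Nov 7, 1922: 365 days.
Nov 7, 1922 → Nov 7, 1923: 365 days.
Nov 7, 1923 → Nov 7, 1924: 366 days (Feb 29, 1924 is in that span).
Nov 7, 1924 → Dec 7, 1924: 30 days (November has 30).
Dec 7, 1924 → Jan 7, 1925: 31 days (December has 31).
Jan 7, 1925 → Feb 7, 1925: 31 days (January has 31).
Feb 7, 1925 → Mar 7, 1925: 28 days (February has 28).
Mar 7, 1925 → Apr 7, 1925: 31 days (March has 31).
Apr 7, 1925 → May 7, 1925: 30 days (April has 30).
May 7, 1925 → Jun 7, 1925: 31 days (May has 31).
Jun 7, 1925 → Jul 7, 1925: 30 days (June has 30).
Jul 7, 1925 → Aug 7, 1925: 31 days (July has 31).
Aug 7, 1925 → Aug 23, 1925: 16 days.
Total: 4307 days.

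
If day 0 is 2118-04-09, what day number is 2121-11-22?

1323

Apr 9, 2118 → Apr 9, 2119: 365 days.
Apr 9, 2119 → Apr 9, 2120: 366 days (Feb 29, 2120 is in that span).
Apr 9, 2120 → Apr 9, 2121: 365 days.
Apr 9, 2121 → May 9, 2121: 30 days (April has 30).
May 9, 2121 → Jun 9, 2121: 31 days (May has 31).
Jun 9, 2121 → Jul 9, 2121: 30 days (June has 30).
Jul 9, 2121 → Aug 9, 2121: 31 days (July has 31).
Aug 9, 2121 → Sep 9, 2121: 31 days (August has 31).
Sep 9, 2121 → Oct 9, 2121: 30 days (September has 30).
Oct 9, 2121 → Nov 9, 2121: 31 days (October has 31).
Nov 9, 2121 → Nov 22, 2121: 13 days.
Total: 1323 days.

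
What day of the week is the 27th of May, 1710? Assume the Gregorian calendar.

Tuesday

Doomsday rule: the anchor day for the 1700s is Sunday. For year 10: 10÷12 = 0 r 10, and 10÷4 = 2, so 0+10+2 = 12.
Sunday + 12 ≡ Friday — that's 1710's doomsday.
In May the doomsday date is May 9.
May 27 is 18 days after May 9; 18 mod 7 = 4, so Friday + 4 = Tuesday.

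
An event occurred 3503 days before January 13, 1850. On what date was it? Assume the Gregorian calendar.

June 11, 1840

−365 (one year) → Jan 13, 1849 (3138 left).
−366 (one year; includes Feb 29, 1848) → Jan 13, 1848 (2772 left).
−365 (one year) → Jan 13, 1847 (2407 left).
−365 (one year) → Jan 13, 1846 (2042 left).
−365 (one year) → Jan 13, 1845 (1677 left).
−366 (one year; includes Feb 29, 1844) → Jan 13, 1844 (1311 left).
−365 (one year) → Jan 13, 1843 (946 left).
−365 (one year) → Jan 13, 1842 (581 left).
−365 (one year) → Jan 13, 1841 (216 left).
−13 → Dec 31, 1840 (end of Dec, 31 days; 203 left).
−31 → Nov 30, 1840 (end of Nov, 30 days; 172 left).
−30 → Oct 31, 1840 (end of Oct, 31 days; 142 left).
−31 → Sep 30, 1840 (end of Sep, 30 days; 111 left).
−30 → Aug 31, 1840 (end of Aug, 31 days; 81 left).
−31 → Jul 31, 1840 (end of Jul, 31 days; 50 left).
−31 → Jun 30, 1840 (end of Jun, 30 days; 19 left).
−19 → Jun 11, 1840.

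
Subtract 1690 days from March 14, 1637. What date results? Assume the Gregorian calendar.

−365 (one year) → Mar 14, 1636 (1325 left).
−366 (one year; includes Feb 29, 1636) → Mar 14, 1635 (959 left).
−365 (one year) → Mar 14, 1634 (594 left).
−365 (one year) → Mar 14, 1633 (229 left).
−14 → Feb 28, 1633 (end of Feb, 28 days; 215 left).
−28 → Jan 31, 1633 (end of Jan, 31 days; 187 left).
−31 → Dec 31, 1632 (end of Dec, 31 days; 156 left).
−31 → Nov 30, 1632 (end of Nov, 30 days; 125 left).
−30 → Oct 31, 1632 (end of Oct, 31 days; 95 left).
−31 → Sep 30, 1632 (end of Sep, 30 days; 64 left).
−30 → Aug 31, 1632 (end of Aug, 31 days; 34 left).
−31 → Jul 31, 1632 (end of Jul, 31 days; 3 left).
−3 → Jul 28, 1632.

July 28, 1632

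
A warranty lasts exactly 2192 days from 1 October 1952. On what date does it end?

October 2, 1958

+365 (one year) → Oct 1, 1953 (1827 left).
+365 (one year) → Oct 1, 1954 (1462 left).
+365 (one year) → Oct 1, 1955 (1097 left).
+366 (one year; includes Feb 29, 1956) → Oct 1, 1956 (731 left).
+365 (one year) → Oct 1, 1957 (366 left).
Oct has 31 days: +31 → Nov 1, 1957 (335 left).
Nov has 30 days: +30 → Dec 1, 1957 (305 left).
Dec has 31 days: +31 → Jan 1, 1958 (274 left).
Jan has 31 days: +31 → Feb 1, 1958 (243 left).
Feb has 28 days: +28 → Mar 1, 1958 (215 left).
Mar has 31 days: +31 → Apr 1, 1958 (184 left).
Apr has 30 days: +30 → May 1, 1958 (154 left).
May has 31 days: +31 → Jun 1, 1958 (123 left).
Jun has 30 days: +30 → Jul 1, 1958 (93 left).
Jul has 31 days: +31 → Aug 1, 1958 (62 left).
Aug has 31 days: +31 → Sep 1, 1958 (31 left).
Sep has 30 days: +30 → Oct 1, 1958 (1 left).
+1 → Oct 2, 1958.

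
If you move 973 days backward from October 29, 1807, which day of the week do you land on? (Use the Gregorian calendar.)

Oct 29, 1807 is a Thursday.
973 mod 7 = 0, so 973 days before a Thursday is Thursday − 0 = Thursday.

Thursday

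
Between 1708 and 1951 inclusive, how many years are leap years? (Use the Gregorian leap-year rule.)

Multiples of 4 in [1708,1951]: 61.
Of those, multiples of 100: 2 (not leap unless ÷400).
Multiples of 400: 0.
Leap years = 61 − 2 + 0 = 59.

59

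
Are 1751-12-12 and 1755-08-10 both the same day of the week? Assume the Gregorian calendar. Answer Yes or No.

From Dec 12, 1751 to Aug 10, 1755 is 1337 days.
1337 mod 7 = 0, so they are the same weekday.
(Dec 12, 1751 is a Sunday; Aug 10, 1755 is a Sunday.)

Yes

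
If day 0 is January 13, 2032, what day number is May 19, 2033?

492

Jan 13, 2032 → Jan 13, 2033: 366 days (Feb 29, 2032 is in that span).
Jan 13, 2033 → Feb 13, 2033: 31 days (January has 31).
Feb 13, 2033 → Mar 13, 2033: 28 days (February has 28).
Mar 13, 2033 → Apr 13, 2033: 31 days (March has 31).
Apr 13, 2033 → May 13, 2033: 30 days (April has 30).
May 13, 2033 → May 19, 2033: 6 days.
Total: 492 days.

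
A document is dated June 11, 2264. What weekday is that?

Doomsday rule: the anchor day for the 2200s is Friday. For year 64: 64÷12 = 5 r 4, and 4÷4 = 1, so 5+4+1 = 10.
Friday + 10 ≡ Monday — that's 2264's doomsday.
In June the doomsday date is Jun 6.
Jun 11 is 5 days after Jun 6; 5 mod 7 = 5, so Monday + 5 = Saturday.

Saturday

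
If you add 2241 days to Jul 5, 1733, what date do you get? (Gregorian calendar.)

August 24, 1739

+365 (one year) → Jul 5, 1734 (1876 left).
+365 (one year) → Jul 5, 1735 (1511 left).
+366 (one year; includes Feb 29, 1736) → Jul 5, 1736 (1145 left).
+365 (one year) → Jul 5, 1737 (780 left).
+365 (one year) → Jul 5, 1738 (415 left).
+365 (one year) → Jul 5, 1739 (50 left).
Jul has 31 days: +27 → Aug 1, 1739 (23 left).
+23 → Aug 24, 1739.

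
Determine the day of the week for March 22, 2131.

January 1, 2131 is a Monday.
Jan 1, 2131 → Feb 1, 2131: 31 days (January has 31).
Feb 1, 2131 → Mar 1, 2131: 28 days (February has 28).
Mar 1, 2131 → Mar 22, 2131: 21 days.
Total: 80 days.
80 mod 7 = 3, so Monday + 3 = Thursday.

Thursday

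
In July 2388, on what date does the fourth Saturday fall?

July 1, 2388 is a Friday.
The first Saturday is therefore July 2 (1 days later).
The fourth Saturday is 2 + 3×7 = July 23.

July 23, 2388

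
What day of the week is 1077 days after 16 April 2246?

Wednesday

Apr 16, 2246 is a Thursday.
1077 mod 7 = 6, so 1077 days after a Thursday is Thursday + 6 = Wednesday.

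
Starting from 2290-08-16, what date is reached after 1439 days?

+365 (one year) → Aug 16, 2291 (1074 left).
+366 (one year; includes Feb 29, 2292) → Aug 16, 2292 (708 left).
+365 (one year) → Aug 16, 2293 (343 left).
Aug has 31 days: +16 → Sep 1, 2293 (327 left).
Sep has 30 days: +30 → Oct 1, 2293 (297 left).
Oct has 31 days: +31 → Nov 1, 2293 (266 left).
Nov has 30 days: +30 → Dec 1, 2293 (236 left).
Dec has 31 days: +31 → Jan 1, 2294 (205 left).
Jan has 31 days: +31 → Feb 1, 2294 (174 left).
Feb has 28 days: +28 → Mar 1, 2294 (146 left).
Mar has 31 days: +31 → Apr 1, 2294 (115 left).
Apr has 30 days: +30 → May 1, 2294 (85 left).
May has 31 days: +31 → Jun 1, 2294 (54 left).
Jun has 30 days: +30 → Jul 1, 2294 (24 left).
+24 → Jul 25, 2294.

July 25, 2294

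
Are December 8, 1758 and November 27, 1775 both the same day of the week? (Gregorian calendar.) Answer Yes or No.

From Dec 8, 1758 to Nov 27, 1775 is 6198 days.
6198 mod 7 = 3, so they are different weekdays.
(Dec 8, 1758 is a Friday; Nov 27, 1775 is a Monday.)

No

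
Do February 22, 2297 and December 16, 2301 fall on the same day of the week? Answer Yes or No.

Yes

From Feb 22, 2297 to Dec 16, 2301 is 1757 days.
1757 mod 7 = 0, so they are the same weekday.
(Feb 22, 2297 is a Monday; Dec 16, 2301 is a Monday.)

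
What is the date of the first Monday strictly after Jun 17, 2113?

Jun 17, 2113 is a Saturday.
From Saturday to the next Monday is 2 days.
Jun 17, 2113 + 2 = Jun 19, 2113.

June 19, 2113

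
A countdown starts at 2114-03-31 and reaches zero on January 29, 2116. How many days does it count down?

Mar 31, 2114 → Mar 31, 2115: 365 days.
Mar 31, 2115 → Apr 30, 2115: 30 days (March has 31).
Apr 30, 2115 → May 30, 2115: 30 days (April has 30).
May 30, 2115 → Jun 30, 2115: 31 days (May has 31).
Jun 30, 2115 → Jul 30, 2115: 30 days (June has 30).
Jul 30, 2115 → Aug 30, 2115: 31 days (July has 31).
Aug 30, 2115 → Sep 30, 2115: 31 days (August has 31).
Sep 30, 2115 → Oct 30, 2115: 30 days (September has 30).
Oct 30, 2115 → Nov 30, 2115: 31 days (October has 31).
Nov 30, 2115 → Dec 30, 2115: 30 days (November has 30).
Dec 30, 2115 → Jan 29, 2116: 30 days.
Total: 669 days.

669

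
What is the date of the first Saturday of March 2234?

March 1, 2234

March 1, 2234 is a Saturday.
The first Saturday is therefore March 1 (same day).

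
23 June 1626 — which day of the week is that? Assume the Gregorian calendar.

Doomsday rule: the anchor day for the 1600s is Tuesday. For year 26: 26÷12 = 2 r 2, and 2÷4 = 0, so 2+2+0 = 4.
Tuesday + 4 ≡ Saturday — that's 1626's doomsday.
In June the doomsday date is Jun 6.
Jun 23 is 17 days after Jun 6; 17 mod 7 = 3, so Saturday + 3 = Tuesday.

Tuesday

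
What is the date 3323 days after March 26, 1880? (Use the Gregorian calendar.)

+365 (one year) → Mar 26, 1881 (2958 left).
+365 (one year) → Mar 26, 1882 (2593 left).
+365 (one year) → Mar 26, 1883 (2228 left).
+366 (one year; includes Feb 29, 1884) → Mar 26, 1884 (1862 left).
+365 (one year) → Mar 26, 1885 (1497 left).
+365 (one year) → Mar 26, 1886 (1132 left).
+365 (one year) → Mar 26, 1887 (767 left).
+366 (one year; includes Feb 29, 1888) → Mar 26, 1888 (401 left).
+365 (one year) → Mar 26, 1889 (36 left).
Mar has 31 days: +6 → Apr 1, 1889 (30 left).
Apr has 30 days: +30 → May 1, 1889 (0 left).

May 1, 1889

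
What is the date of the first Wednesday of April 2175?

April 5, 2175

April 1, 2175 is a Saturday.
The first Wednesday is therefore April 5 (4 days later).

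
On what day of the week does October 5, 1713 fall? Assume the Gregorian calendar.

Thursday

Doomsday rule: the anchor day for the 1700s is Sunday. For year 13: 13÷12 = 1 r 1, and 1÷4 = 0, so 1+1+0 = 2.
Sunday + 2 ≡ Tuesday — that's 1713's doomsday.
In October the doomsday date is Oct 10.
Oct 5 is 5 days before Oct 10; 5 mod 7 = 5, so Tuesday − 5 = Thursday.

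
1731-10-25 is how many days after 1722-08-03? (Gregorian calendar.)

Aug 3, 1722 → Aug 3, 1723: 365 days.
Aug 3, 1723 → Aug 3, 1724: 366 days (Feb 29, 1724 is in that span).
Aug 3, 1724 → Aug 3, 1725: 365 days.
Aug 3, 1725 → Aug 3, 1726: 365 days.
Aug 3, 1726 → Aug 3, 1727: 365 days.
Aug 3, 1727 → Aug 3, 1728: 366 days (Feb 29, 1728 is in that span).
Aug 3, 1728 → Aug 3, 1729: 365 days.
Aug 3, 1729 → Aug 3, 1730: 365 days.
Aug 3, 1730 → Aug 3, 1731: 365 days.
Aug 3, 1731 → Sep 3, 1731: 31 days (August has 31).
Sep 3, 1731 → Oct 3, 1731: 30 days (September has 30).
Oct 3, 1731 → Oct 25, 1731: 22 days.
Total: 3370 days.

3370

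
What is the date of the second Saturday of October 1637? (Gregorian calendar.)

October 10, 1637

October 1, 1637 is a Thursday.
The first Saturday is therefore October 3 (2 days later).
The second Saturday is 3 + 1×7 = October 10.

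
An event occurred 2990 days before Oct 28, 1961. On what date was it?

−365 (one year) → Oct 28, 1960 (2625 left).
−366 (one year; includes Feb 29, 1960) → Oct 28, 1959 (2259 left).
−365 (one year) → Oct 28, 1958 (1894 left).
−365 (one year) → Oct 28, 1957 (1529 left).
−365 (one year) → Oct 28, 1956 (1164 left).
−366 (one year; includes Feb 29, 1956) → Oct 28, 1955 (798 left).
−365 (one year) → Oct 28, 1954 (433 left).
−365 (one year) → Oct 28, 1953 (68 left).
−28 → Sep 30, 1953 (end of Sep, 30 days; 40 left).
−30 → Aug 31, 1953 (end of Aug, 31 days; 10 left).
−10 → Aug 21, 1953.

August 21, 1953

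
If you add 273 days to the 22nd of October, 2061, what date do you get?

Oct has 31 days: +10 → Nov 1, 2061 (263 left).
Nov has 30 days: +30 → Dec 1, 2061 (233 left).
Dec has 31 days: +31 → Jan 1, 2062 (202 left).
Jan has 31 days: +31 → Feb 1, 2062 (171 left).
Feb has 28 days: +28 → Mar 1, 2062 (143 left).
Mar has 31 days: +31 → Apr 1, 2062 (112 left).
Apr has 30 days: +30 → May 1, 2062 (82 left).
May has 31 days: +31 → Jun 1, 2062 (51 left).
Jun has 30 days: +30 → Jul 1, 2062 (21 left).
+21 → Jul 22, 2062.

July 22, 2062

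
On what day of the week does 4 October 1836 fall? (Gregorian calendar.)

Doomsday rule: the anchor day for the 1800s is Friday. For year 36: 36÷12 = 3 r 0, and 0÷4 = 0, so 3+0+0 = 3.
Friday + 3 ≡ Monday — that's 1836's doomsday.
In October the doomsday date is Oct 10.
Oct 4 is 6 days before Oct 10; 6 mod 7 = 6, so Monday − 6 = Tuesday.

Tuesday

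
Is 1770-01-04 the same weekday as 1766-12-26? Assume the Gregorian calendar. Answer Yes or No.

No

From Dec 26, 1766 to Jan 4, 1770 is 1105 days.
1105 mod 7 = 6, so they are different weekdays.
(Dec 26, 1766 is a Friday; Jan 4, 1770 is a Thursday.)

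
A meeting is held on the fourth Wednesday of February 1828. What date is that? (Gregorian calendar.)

February 27, 1828

February 1, 1828 is a Friday.
The first Wednesday is therefore February 6 (5 days later).
The fourth Wednesday is 6 + 3×7 = February 27.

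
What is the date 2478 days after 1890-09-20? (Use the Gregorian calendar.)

July 3, 1897

+365 (one year) → Sep 20, 1891 (2113 left).
+366 (one year; includes Feb 29, 1892) → Sep 20, 1892 (1747 left).
+365 (one year) → Sep 20, 1893 (1382 left).
+365 (one year) → Sep 20, 1894 (1017 left).
+365 (one year) → Sep 20, 1895 (652 left).
+366 (one year; includes Feb 29, 1896) → Sep 20, 1896 (286 left).
Sep has 30 days: +11 → Oct 1, 1896 (275 left).
Oct has 31 days: +31 → Nov 1, 1896 (244 left).
Nov has 30 days: +30 → Dec 1, 1896 (214 left).
Dec has 31 days: +31 → Jan 1, 1897 (183 left).
Jan has 31 days: +31 → Feb 1, 1897 (152 left).
Feb has 28 days: +28 → Mar 1, 1897 (124 left).
Mar has 31 days: +31 → Apr 1, 1897 (93 left).
Apr has 30 days: +30 → May 1, 1897 (63 left).
May has 31 days: +31 → Jun 1, 1897 (32 left).
Jun has 30 days: +30 → Jul 1, 1897 (2 left).
+2 → Jul 3, 1897.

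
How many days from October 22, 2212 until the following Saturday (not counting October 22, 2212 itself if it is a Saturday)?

2

Oct 22, 2212 is a Thursday.
From Thursday to the next Saturday is 2 days.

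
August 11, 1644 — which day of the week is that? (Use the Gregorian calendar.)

Doomsday rule: the anchor day for the 1600s is Tuesday. For year 44: 44÷12 = 3 r 8, and 8÷4 = 2, so 3+8+2 = 13.
Tuesday + 13 ≡ Monday — that's 1644's doomsday.
In August the doomsday date is Aug 8.
Aug 11 is 3 days after Aug 8; 3 mod 7 = 3, so Monday + 3 = Thursday.

Thursday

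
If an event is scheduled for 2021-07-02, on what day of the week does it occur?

Friday

January 1, 2021 is a Friday.
Jan 1, 2021 → Feb 1, 2021: 31 days (January has 31).
Feb 1, 2021 → Mar 1, 2021: 28 days (February has 28).
Mar 1, 2021 → Apr 1, 2021: 31 days (March has 31).
Apr 1, 2021 → May 1, 2021: 30 days (April has 30).
May 1, 2021 → Jun 1, 2021: 31 days (May has 31).
Jun 1, 2021 → Jul 1, 2021: 30 days (June has 30).
Jul 1, 2021 → Jul 2, 2021: 1 days.
Total: 182 days.
182 mod 7 = 0, so Friday + 0 = Friday.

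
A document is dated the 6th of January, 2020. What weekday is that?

Monday

January 1, 2020 is a Wednesday.
Jan 1, 2020 → Jan 6, 2020: 5 days.
Total: 5 days.
5 mod 7 = 5, so Wednesday + 5 = Monday.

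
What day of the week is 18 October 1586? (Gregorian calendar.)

Doomsday rule: the anchor day for the 1500s is Wednesday. For year 86: 86÷12 = 7 r 2, and 2÷4 = 0, so 7+2+0 = 9.
Wednesday + 9 ≡ Friday — that's 1586's doomsday.
In October the doomsday date is Oct 10.
Oct 18 is 8 days after Oct 10; 8 mod 7 = 1, so Friday + 1 = Saturday.

Saturday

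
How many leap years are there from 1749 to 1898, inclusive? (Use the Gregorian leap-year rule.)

36

Multiples of 4 in [1749,1898]: 37.
Of those, multiples of 100: 1 (not leap unless ÷400).
Multiples of 400: 0.
Leap years = 37 − 1 + 0 = 36.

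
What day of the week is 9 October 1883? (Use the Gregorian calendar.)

Tuesday

Doomsday rule: the anchor day for the 1800s is Friday. For year 83: 83÷12 = 6 r 11, and 11÷4 = 2, so 6+11+2 = 19.
Friday + 19 ≡ Wednesday — that's 1883's doomsday.
In October the doomsday date is Oct 10.
Oct 9 is 1 day before Oct 10; 1 mod 7 = 1, so Wednesday − 1 = Tuesday.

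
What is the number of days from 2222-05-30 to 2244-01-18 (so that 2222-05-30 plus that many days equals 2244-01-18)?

7903

May 30, 2222 → May 30, 2223: 365 days.
May 30, 2223 → May 30, 2224: 366 days (Feb 29, 2224 is in that span).
May 30, 2224 → May 30, 2225: 365 days.
May 30, 2225 → May 30, 2226: 365 days.
May 30, 2226 → May 30, 2227: 365 days.
May 30, 2227 → May 30, 2228: 366 days (Feb 29, 2228 is in that span).
May 30, 2228 → May 30, 2229: 365 days.
May 30, 2229 → May 30, 2230: 365 days.
May 30, 2230 → May 30, 2231: 365 days.
May 30, 2231 → May 30, 2232: 366 days (Feb 29, 2232 is in that span).
May 30, 2232 → May 30, 2233: 365 days.
May 30, 2233 → May 30, 2234: 365 days.
May 30, 2234 → May 30, 2235: 365 days.
May 30, 2235 → May 30, 2236: 366 days (Feb 29, 2236 is in that span).
May 30, 2236 → May 30, 2237: 365 days.
May 30, 2237 → May 30, 2238: 365 days.
May 30, 2238 → May 30, 2239: 365 days.
May 30, 2239 → May 30, 2240: 366 days (Feb 29, 2240 is in that span).
May 30, 2240 → May 30, 2241: 365 days.
May 30, 2241 → May 30, 2242: 365 days.
May 30, 2242 → May 30, 2243: 365 days.
May 30, 2243 → Jun 30, 2243: 31 days (May has 31).
Jun 30, 2243 → Jul 30, 2243: 30 days (June has 30).
Jul 30, 2243 → Aug 30, 2243: 31 days (July has 31).
Aug 30, 2243 → Sep 30, 2243: 31 days (August has 31).
Sep 30, 2243 → Oct 30, 2243: 30 days (September has 30).
Oct 30, 2243 → Nov 30, 2243: 31 days (October has 31).
Nov 30, 2243 → Dec 30, 2243: 30 days (November has 30).
Dec 30, 2243 → Jan 18, 2244: 19 days.
Total: 7903 days.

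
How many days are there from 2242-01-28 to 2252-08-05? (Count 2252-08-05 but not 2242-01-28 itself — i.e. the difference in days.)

3842

Jan 28, 2242 → Jan 28, 2243: 365 days.
Jan 28, 2243 → Jan 28, 2244: 365 days.
Jan 28, 2244 → Jan 28, 2245: 366 days (Feb 29, 2244 is in that span).
Jan 28, 2245 → Jan 28, 2246: 365 days.
Jan 28, 2246 → Jan 28, 2247: 365 days.
Jan 28, 2247 → Jan 28, 2248: 365 days.
Jan 28, 2248 → Jan 28, 2249: 366 days (Feb 29, 2248 is in that span).
Jan 28, 2249 → Jan 28, 2250: 365 days.
Jan 28, 2250 → Jan 28, 2251: 365 days.
Jan 28, 2251 → Jan 28, 2252: 365 days.
Jan 28, 2252 → Feb 28, 2252: 31 days (January has 31).
Feb 28, 2252 → Mar 28, 2252: 29 days (February has 29).
Mar 28, 2252 → Apr 28, 2252: 31 days (March has 31).
Apr 28, 2252 → May 28, 2252: 30 days (April has 30).
May 28, 2252 → Jun 28, 2252: 31 days (May has 31).
Jun 28, 2252 → Jul 28, 2252: 30 days (June has 30).
Jul 28, 2252 → Aug 5, 2252: 8 days.
Total: 3842 days.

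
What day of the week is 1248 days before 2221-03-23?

First find the weekday of Mar 23, 2221. Doomsday rule: the anchor day for the 2200s is Friday. For year 21: 21÷12 = 1 r 9, and 9÷4 = 2, so 1+9+2 = 12.
Friday + 12 ≡ Wednesday — that's 2221's doomsday.
In March the doomsday date is Mar 14.
Mar 23 is 9 days after Mar 14; 9 mod 7 = 2, so Wednesday + 2 = Friday.
1248 mod 7 = 2, so 1248 days before a Friday is Friday − 2 = Wednesday.

Wednesday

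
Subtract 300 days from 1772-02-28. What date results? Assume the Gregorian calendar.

−28 → Jan 31, 1772 (end of Jan, 31 days; 272 left).
−31 → Dec 31, 1771 (end of Dec, 31 days; 241 left).
−31 → Nov 30, 1771 (end of Nov, 30 days; 210 left).
−30 → Oct 31, 1771 (end of Oct, 31 days; 180 left).
−31 → Sep 30, 1771 (end of Sep, 30 days; 149 left).
−30 → Aug 31, 1771 (end of Aug, 31 days; 119 left).
−31 → Jul 31, 1771 (end of Jul, 31 days; 88 left).
−31 → Jun 30, 1771 (end of Jun, 30 days; 57 left).
−30 → May 31, 1771 (end of May, 31 days; 27 left).
−27 → May 4, 1771.

May 4, 1771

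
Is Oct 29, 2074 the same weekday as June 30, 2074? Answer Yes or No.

From Jun 30, 2074 to Oct 29, 2074 is 121 days.
121 mod 7 = 2, so they are different weekdays.
(Jun 30, 2074 is a Saturday; Oct 29, 2074 is a Monday.)

No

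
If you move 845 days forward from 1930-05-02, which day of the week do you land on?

Wednesday

First find the weekday of May 2, 1930. Doomsday rule: the anchor day for the 1900s is Wednesday. For year 30: 30÷12 = 2 r 6, and 6÷4 = 1, so 2+6+1 = 9.
Wednesday + 9 ≡ Friday — that's 1930's doomsday.
In May the doomsday date is May 9.
May 2 is 7 days before May 9; 7 mod 7 = 0, so Friday − 0 = Friday.
845 mod 7 = 5, so 845 days after a Friday is Friday + 5 = Wednesday.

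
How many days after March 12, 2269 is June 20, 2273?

1561

Mar 12, 2269 → Mar 12, 2270: 365 days.
Mar 12, 2270 → Mar 12, 2271: 365 days.
Mar 12, 2271 → Mar 12, 2272: 366 days (Feb 29, 2272 is in that span).
Mar 12, 2272 → Mar 12, 2273: 365 days.
Mar 12, 2273 → Apr 12, 2273: 31 days (March has 31).
Apr 12, 2273 → May 12, 2273: 30 days (April has 30).
May 12, 2273 → Jun 12, 2273: 31 days (May has 31).
Jun 12, 2273 → Jun 20, 2273: 8 days.
Total: 1561 days.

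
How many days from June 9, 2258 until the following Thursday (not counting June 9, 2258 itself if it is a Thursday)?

Jun 9, 2258 is a Wednesday.
From Wednesday to the next Thursday is 1 day.

1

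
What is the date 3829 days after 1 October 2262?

March 26, 2273

+365 (one year) → Oct 1, 2263 (3464 left).
+366 (one year; includes Feb 29, 2264) → Oct 1, 2264 (3098 left).
+365 (one year) → Oct 1, 2265 (2733 left).
+365 (one year) → Oct 1, 2266 (2368 left).
+365 (one year) → Oct 1, 2267 (2003 left).
+366 (one year; includes Feb 29, 2268) → Oct 1, 2268 (1637 left).
+365 (one year) → Oct 1, 2269 (1272 left).
+365 (one year) → Oct 1, 2270 (907 left).
+365 (one year) → Oct 1, 2271 (542 left).
+366 (one year; includes Feb 29, 2272) → Oct 1, 2272 (176 left).
Oct has 31 days: +31 → Nov 1, 2272 (145 left).
Nov has 30 days: +30 → Dec 1, 2272 (115 left).
Dec has 31 days: +31 → Jan 1, 2273 (84 left).
Jan has 31 days: +31 → Feb 1, 2273 (53 left).
Feb has 28 days: +28 → Mar 1, 2273 (25 left).
+25 → Mar 26, 2273.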